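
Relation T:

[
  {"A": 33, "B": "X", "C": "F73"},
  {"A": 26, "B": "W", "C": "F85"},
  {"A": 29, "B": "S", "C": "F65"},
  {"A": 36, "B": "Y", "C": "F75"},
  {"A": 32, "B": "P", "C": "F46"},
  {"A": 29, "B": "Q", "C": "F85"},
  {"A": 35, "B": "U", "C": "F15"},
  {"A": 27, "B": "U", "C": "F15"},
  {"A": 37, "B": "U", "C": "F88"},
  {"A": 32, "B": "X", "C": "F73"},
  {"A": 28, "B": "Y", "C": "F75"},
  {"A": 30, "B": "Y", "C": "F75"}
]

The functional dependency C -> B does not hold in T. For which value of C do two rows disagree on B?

C=F73: 2 rows → B = X, X ✓
C=F85: 2 rows → B takes values {W, Q} — violation
C=F65: 1 row → B = S ✓
C=F75: 3 rows → B = Y, Y, Y ✓
C=F46: 1 row → B = P ✓
C=F15: 2 rows → B = U, U ✓
C=F88: 1 row → B = U ✓
The only C value with inconsistent B is C=F85.

F85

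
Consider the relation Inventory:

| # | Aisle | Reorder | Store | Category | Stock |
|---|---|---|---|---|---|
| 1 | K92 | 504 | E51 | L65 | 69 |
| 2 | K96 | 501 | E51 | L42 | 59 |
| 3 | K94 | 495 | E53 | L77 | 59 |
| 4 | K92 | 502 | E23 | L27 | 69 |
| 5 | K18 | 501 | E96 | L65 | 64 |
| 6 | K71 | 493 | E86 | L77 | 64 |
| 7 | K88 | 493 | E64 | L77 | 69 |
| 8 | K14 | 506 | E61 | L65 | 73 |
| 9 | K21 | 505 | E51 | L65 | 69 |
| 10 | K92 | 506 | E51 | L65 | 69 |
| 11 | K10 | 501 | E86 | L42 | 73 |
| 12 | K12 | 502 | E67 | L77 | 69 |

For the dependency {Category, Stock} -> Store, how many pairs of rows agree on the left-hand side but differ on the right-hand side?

(Category=L65, Stock=69): all 3 rows agree on Store — 0 pairs.
(Category=L77, Stock=69): violating pairs (7,12) — 1 pair.

1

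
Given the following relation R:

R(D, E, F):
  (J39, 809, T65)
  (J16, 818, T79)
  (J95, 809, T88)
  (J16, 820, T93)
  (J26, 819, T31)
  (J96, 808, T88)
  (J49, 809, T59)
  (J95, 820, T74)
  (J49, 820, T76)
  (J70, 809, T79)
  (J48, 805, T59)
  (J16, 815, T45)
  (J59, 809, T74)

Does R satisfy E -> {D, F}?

E=809: 5 rows → {D,F} takes values {(J39, T65), (J95, T88), (J49, T59), (J70, T79), (J59, T74)} — violation
E=818: 1 row → {D,F} = (J16, T79) ✓
E=820: 3 rows → {D,F} takes values {(J16, T93), (J95, T74), (J49, T76)} — violation
E=819: 1 row → {D,F} = (J26, T31) ✓
E=808: 1 row → {D,F} = (J96, T88) ✓
E=805: 1 row → {D,F} = (J48, T59) ✓
E=815: 1 row → {D,F} = (J16, T45) ✓
Two rows agree on E but differ on {D, F}, so E -> {D, F} does not hold.

No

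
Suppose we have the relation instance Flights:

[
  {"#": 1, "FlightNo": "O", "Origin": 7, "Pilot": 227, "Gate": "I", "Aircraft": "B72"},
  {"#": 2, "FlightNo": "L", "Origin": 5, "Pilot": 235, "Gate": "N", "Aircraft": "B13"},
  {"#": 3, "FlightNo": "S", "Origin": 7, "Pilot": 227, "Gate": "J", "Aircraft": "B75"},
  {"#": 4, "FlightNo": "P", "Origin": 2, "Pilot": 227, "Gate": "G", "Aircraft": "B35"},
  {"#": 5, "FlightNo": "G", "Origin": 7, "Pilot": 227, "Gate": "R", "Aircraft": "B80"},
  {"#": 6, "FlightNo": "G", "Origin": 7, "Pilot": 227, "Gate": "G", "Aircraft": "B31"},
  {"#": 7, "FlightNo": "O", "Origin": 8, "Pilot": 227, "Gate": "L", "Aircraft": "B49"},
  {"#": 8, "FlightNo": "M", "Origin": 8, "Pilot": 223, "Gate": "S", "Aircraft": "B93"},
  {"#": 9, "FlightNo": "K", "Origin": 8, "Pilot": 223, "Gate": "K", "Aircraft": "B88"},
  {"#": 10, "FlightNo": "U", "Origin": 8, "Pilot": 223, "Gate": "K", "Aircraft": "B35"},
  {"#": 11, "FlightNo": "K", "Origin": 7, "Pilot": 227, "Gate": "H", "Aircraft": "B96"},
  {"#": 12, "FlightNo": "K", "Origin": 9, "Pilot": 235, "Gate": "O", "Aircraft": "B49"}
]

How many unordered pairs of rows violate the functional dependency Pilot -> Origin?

12

Pilot=227: violating pairs (1,4), (1,7), (3,4), (3,7), (4,5), (4,6), (4,7), (4,11), (5,7), (6,7), (7,11) — 11 pairs.
Pilot=235: violating pairs (2,12) — 1 pair.
Pilot=223: all 3 rows agree on Origin — 0 pairs.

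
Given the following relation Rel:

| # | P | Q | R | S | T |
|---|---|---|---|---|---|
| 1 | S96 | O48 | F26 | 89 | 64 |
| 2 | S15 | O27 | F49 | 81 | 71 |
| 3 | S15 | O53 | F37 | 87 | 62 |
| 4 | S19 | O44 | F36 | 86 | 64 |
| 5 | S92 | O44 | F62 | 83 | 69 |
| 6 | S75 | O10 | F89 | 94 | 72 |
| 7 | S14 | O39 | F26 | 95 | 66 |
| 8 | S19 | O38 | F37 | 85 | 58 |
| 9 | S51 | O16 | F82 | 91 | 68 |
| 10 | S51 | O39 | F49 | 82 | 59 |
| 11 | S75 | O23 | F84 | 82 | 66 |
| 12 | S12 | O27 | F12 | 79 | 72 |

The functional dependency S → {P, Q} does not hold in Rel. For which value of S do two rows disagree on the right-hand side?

82

S=89: row 1 → {P,Q} = (S96, O48) ✓
S=81: row 2 → {P,Q} = (S15, O27) ✓
S=87: row 3 → {P,Q} = (S15, O53) ✓
S=86: row 4 → {P,Q} = (S19, O44) ✓
S=83: row 5 → {P,Q} = (S92, O44) ✓
S=94: row 6 → {P,Q} = (S75, O10) ✓
S=95: row 7 → {P,Q} = (S14, O39) ✓
S=85: row 8 → {P,Q} = (S19, O38) ✓
S=91: row 9 → {P,Q} = (S51, O16) ✓
S=82: rows 10, 11 → {P,Q} takes values {(S51, O39), (S75, O23)} — violation
S=79: row 12 → {P,Q} = (S12, O27) ✓
The only S value with inconsistent RHS is S=82.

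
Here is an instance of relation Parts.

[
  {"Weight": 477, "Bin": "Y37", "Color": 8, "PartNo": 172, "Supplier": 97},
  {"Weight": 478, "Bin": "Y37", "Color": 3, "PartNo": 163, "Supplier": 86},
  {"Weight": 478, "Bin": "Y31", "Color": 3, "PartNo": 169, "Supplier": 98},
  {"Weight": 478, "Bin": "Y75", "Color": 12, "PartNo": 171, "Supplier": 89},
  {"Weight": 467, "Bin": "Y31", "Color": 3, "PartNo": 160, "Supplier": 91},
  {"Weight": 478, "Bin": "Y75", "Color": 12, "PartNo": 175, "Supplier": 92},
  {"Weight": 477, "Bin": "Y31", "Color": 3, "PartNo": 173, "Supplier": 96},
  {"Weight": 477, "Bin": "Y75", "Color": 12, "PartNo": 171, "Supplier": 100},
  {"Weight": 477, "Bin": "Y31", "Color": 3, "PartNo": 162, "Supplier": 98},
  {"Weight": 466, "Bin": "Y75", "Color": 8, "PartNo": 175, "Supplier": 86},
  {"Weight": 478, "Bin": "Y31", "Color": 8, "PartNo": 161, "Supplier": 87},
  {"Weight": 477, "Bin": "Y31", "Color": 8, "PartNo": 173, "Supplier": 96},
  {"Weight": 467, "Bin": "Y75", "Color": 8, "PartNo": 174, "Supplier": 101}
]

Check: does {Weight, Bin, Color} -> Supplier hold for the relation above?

No

(Weight=477, Bin=Y37, Color=8): 1 row → Supplier = 97 ✓
(Weight=478, Bin=Y37, Color=3): 1 row → Supplier = 86 ✓
(Weight=478, Bin=Y31, Color=3): 1 row → Supplier = 98 ✓
(Weight=478, Bin=Y75, Color=12): 2 rows → Supplier takes values {89, 92} — violation
(Weight=467, Bin=Y31, Color=3): 1 row → Supplier = 91 ✓
(Weight=477, Bin=Y31, Color=3): 2 rows → Supplier takes values {96, 98} — violation
(Weight=477, Bin=Y75, Color=12): 1 row → Supplier = 100 ✓
(Weight=466, Bin=Y75, Color=8): 1 row → Supplier = 86 ✓
(Weight=478, Bin=Y31, Color=8): 1 row → Supplier = 87 ✓
(Weight=477, Bin=Y31, Color=8): 1 row → Supplier = 96 ✓
(Weight=467, Bin=Y75, Color=8): 1 row → Supplier = 101 ✓
Two rows agree on {Weight, Bin, Color} but differ on Supplier, so {Weight, Bin, Color} -> Supplier does not hold.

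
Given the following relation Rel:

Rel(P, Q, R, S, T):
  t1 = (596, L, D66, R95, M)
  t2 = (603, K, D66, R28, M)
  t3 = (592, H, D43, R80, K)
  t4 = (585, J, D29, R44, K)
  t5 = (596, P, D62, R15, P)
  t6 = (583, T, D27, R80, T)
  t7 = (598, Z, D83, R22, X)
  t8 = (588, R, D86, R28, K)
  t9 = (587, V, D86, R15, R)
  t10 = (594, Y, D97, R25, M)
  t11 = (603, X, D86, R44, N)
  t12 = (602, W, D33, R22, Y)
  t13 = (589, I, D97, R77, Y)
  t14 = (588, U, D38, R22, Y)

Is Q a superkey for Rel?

Yes

All 14 rows have distinct Q values, so Q → (all attributes) holds and Q is a superkey.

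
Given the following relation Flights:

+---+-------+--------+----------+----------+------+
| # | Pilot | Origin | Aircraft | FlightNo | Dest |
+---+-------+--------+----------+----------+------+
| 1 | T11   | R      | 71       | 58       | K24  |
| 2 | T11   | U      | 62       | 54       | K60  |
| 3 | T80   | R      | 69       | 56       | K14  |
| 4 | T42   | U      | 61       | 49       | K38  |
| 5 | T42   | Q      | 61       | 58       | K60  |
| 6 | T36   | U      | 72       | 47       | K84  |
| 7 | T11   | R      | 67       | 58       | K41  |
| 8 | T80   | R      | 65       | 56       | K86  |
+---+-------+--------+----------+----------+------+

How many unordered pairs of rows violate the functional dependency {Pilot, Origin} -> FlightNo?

(Pilot=T11, Origin=R): all 2 rows agree on FlightNo — 0 pairs.
(Pilot=T80, Origin=R): all 2 rows agree on FlightNo — 0 pairs.

0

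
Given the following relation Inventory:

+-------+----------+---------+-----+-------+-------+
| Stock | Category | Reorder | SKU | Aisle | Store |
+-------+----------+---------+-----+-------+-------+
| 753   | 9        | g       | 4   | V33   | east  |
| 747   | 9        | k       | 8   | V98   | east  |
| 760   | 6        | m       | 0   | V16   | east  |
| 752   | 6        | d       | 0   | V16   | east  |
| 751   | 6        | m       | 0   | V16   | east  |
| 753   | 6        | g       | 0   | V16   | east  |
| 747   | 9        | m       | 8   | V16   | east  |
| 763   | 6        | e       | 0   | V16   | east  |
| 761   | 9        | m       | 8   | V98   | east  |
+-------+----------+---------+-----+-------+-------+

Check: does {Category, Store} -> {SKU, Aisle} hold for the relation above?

(Category=9, Store=east): 4 rows → {SKU,Aisle} takes values {(4, V33), (8, V98), (8, V16)} — violation
(Category=6, Store=east): 5 rows → {SKU,Aisle} = (0, V16), (0, V16), (0, V16), (0, V16), (0, V16) ✓
Two rows agree on {Category, Store} but differ on {SKU, Aisle}, so {Category, Store} -> {SKU, Aisle} does not hold.

No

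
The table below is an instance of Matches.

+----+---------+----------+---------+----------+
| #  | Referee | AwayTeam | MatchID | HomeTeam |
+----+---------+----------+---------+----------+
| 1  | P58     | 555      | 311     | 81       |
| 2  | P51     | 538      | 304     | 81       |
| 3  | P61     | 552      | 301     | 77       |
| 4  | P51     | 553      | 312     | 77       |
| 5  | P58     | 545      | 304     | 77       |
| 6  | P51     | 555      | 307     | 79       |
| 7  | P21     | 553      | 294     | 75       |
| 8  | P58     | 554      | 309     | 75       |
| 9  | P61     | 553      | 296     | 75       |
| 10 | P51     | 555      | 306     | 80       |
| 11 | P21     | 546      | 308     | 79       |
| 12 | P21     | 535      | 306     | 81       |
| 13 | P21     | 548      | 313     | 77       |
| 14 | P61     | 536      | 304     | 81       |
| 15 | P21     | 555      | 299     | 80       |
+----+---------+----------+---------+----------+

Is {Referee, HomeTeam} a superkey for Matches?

Yes

All 15 rows have distinct {Referee, HomeTeam} values, so {Referee, HomeTeam} → (all attributes) holds and {Referee, HomeTeam} is a superkey.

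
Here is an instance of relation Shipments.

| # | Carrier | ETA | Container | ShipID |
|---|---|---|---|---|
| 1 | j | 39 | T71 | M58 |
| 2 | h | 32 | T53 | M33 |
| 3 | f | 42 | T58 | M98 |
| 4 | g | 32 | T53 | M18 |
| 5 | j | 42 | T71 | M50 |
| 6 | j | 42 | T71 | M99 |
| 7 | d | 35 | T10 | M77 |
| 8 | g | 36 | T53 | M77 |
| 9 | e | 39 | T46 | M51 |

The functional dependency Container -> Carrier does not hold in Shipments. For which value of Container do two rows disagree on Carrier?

Container=T71: rows 1, 5, 6 → Carrier = j, j, j ✓
Container=T53: rows 2, 4, 8 → Carrier takes values {h, g} — violation
Container=T58: row 3 → Carrier = f ✓
Container=T10: row 7 → Carrier = d ✓
Container=T46: row 9 → Carrier = e ✓
The only Container value with inconsistent Carrier is Container=T53.

T53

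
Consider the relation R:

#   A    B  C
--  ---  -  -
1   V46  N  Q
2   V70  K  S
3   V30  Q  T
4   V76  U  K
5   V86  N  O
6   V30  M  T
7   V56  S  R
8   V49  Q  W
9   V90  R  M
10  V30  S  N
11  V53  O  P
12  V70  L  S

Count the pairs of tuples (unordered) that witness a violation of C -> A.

C=S: all 2 rows agree on A — 0 pairs.
C=T: all 2 rows agree on A — 0 pairs.

0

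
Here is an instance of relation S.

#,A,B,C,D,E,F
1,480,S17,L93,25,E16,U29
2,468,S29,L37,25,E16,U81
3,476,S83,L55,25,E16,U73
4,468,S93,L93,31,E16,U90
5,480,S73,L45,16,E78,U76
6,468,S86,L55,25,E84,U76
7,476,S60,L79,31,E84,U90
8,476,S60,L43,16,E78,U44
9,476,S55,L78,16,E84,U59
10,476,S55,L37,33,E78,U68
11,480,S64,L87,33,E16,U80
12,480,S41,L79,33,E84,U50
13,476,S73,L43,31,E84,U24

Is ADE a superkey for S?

Rows 7 and 13 have the same ADE value (A=476, D=31, E=E84) but are distinct tuples, so ADE does not determine every attribute — not a superkey.

No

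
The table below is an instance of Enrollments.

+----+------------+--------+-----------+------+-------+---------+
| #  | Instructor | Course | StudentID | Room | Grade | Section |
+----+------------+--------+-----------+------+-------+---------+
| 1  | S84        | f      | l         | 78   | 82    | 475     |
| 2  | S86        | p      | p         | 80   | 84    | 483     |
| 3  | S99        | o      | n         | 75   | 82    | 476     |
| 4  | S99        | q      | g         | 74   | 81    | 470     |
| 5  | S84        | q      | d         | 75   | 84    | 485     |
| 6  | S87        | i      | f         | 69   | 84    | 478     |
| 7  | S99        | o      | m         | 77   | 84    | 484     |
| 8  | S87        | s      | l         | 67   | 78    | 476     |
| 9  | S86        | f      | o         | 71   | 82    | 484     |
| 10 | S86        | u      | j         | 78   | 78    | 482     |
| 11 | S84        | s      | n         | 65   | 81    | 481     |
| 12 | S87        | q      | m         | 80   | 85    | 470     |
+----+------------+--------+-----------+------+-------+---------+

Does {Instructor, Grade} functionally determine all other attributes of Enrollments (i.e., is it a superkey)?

All 12 rows have distinct {Instructor, Grade} values, so {Instructor, Grade} → (all attributes) holds and {Instructor, Grade} is a superkey.

Yes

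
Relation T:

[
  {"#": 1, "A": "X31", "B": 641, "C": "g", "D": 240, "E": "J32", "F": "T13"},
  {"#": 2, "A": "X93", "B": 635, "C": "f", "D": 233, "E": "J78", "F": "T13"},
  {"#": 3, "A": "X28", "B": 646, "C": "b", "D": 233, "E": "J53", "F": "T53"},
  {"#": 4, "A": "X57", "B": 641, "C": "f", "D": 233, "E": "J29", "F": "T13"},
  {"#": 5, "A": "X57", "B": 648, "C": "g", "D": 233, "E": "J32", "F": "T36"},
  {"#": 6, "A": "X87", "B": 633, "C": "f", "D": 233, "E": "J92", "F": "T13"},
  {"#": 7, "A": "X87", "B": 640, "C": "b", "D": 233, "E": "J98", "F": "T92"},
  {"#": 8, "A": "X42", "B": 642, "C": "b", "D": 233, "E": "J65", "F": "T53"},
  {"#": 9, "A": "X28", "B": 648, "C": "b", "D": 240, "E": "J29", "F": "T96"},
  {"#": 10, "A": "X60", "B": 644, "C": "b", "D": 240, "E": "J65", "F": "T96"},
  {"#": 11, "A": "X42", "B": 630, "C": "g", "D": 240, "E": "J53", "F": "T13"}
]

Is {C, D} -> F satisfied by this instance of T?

(C=g, D=240): rows 1, 11 → F = T13, T13 ✓
(C=f, D=233): rows 2, 4, 6 → F = T13, T13, T13 ✓
(C=b, D=233): rows 3, 7, 8 → F takes values {T53, T92} — violation
(C=g, D=233): row 5 → F = T36 ✓
(C=b, D=240): rows 9, 10 → F = T96, T96 ✓
Two rows agree on {C, D} but differ on F, so {C, D} -> F does not hold.

No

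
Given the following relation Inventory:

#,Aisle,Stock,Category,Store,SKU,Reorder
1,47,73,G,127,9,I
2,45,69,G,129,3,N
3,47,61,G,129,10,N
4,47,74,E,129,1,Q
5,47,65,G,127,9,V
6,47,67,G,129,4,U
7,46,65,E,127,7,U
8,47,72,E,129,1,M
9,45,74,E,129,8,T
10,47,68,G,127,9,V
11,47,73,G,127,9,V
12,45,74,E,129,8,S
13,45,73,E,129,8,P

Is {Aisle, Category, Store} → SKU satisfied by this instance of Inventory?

(Aisle=47, Category=G, Store=127): rows 1, 5, 10, 11 → SKU = 9, 9, 9, 9 ✓
(Aisle=45, Category=G, Store=129): row 2 → SKU = 3 ✓
(Aisle=47, Category=G, Store=129): rows 3, 6 → SKU takes values {10, 4} — violation
(Aisle=47, Category=E, Store=129): rows 4, 8 → SKU = 1, 1 ✓
(Aisle=46, Category=E, Store=127): row 7 → SKU = 7 ✓
(Aisle=45, Category=E, Store=129): rows 9, 12, 13 → SKU = 8, 8, 8 ✓
Two rows agree on {Aisle, Category, Store} but differ on SKU, so {Aisle, Category, Store} → SKU does not hold.

No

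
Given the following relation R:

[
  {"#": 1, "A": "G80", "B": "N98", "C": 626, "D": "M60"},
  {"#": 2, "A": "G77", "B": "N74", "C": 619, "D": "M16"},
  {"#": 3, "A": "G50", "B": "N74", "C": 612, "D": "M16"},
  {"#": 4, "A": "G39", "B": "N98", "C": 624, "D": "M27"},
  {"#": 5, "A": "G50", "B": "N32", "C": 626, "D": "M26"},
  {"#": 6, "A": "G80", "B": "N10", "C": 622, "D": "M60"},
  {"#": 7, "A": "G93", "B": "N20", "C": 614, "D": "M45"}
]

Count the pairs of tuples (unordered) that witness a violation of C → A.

C=626: violating pairs (1,5) — 1 pair.

1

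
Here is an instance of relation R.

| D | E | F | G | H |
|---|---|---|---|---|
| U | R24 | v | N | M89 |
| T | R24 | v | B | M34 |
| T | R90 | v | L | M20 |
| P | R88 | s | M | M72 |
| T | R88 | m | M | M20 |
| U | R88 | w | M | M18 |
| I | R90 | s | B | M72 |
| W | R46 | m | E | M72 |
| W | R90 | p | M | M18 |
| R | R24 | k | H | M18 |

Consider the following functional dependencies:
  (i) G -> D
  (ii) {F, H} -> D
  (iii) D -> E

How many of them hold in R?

0

(i) G -> D: G=B: 2 rows → D takes values {T, I} — violation; G=M: 4 rows → D takes values {P, T, U, W} — violation — fails.
(ii) {F, H} -> D: (F=s, H=M72): 2 rows → D takes values {P, I} — violation — fails.
(iii) D -> E: D=U: 2 rows → E takes values {R24, R88} — violation; D=T: 3 rows → E takes values {R24, R90, R88} — violation; D=W: 2 rows → E takes values {R46, R90} — violation — fails.
None of the 3 dependencies hold.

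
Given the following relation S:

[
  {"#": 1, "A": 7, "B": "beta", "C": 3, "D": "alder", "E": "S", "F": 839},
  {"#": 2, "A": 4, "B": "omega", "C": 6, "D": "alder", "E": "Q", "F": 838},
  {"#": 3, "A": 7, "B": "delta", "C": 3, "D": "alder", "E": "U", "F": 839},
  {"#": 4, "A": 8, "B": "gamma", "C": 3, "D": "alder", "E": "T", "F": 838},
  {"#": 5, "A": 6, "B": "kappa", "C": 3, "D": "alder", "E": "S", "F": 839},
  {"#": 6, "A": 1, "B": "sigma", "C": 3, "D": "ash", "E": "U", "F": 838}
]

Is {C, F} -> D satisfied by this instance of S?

No

(C=3, F=839): rows 1, 3, 5 → D = alder, alder, alder ✓
(C=6, F=838): row 2 → D = alder ✓
(C=3, F=838): rows 4, 6 → D takes values {alder, ash} — violation
Two rows agree on {C, F} but differ on D, so {C, F} -> D does not hold.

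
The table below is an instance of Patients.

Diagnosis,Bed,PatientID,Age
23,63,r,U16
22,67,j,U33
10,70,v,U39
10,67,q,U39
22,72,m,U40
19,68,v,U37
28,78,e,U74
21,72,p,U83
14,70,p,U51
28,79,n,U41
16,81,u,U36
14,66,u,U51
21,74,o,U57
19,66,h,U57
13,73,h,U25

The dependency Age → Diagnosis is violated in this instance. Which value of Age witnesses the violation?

U57

Age=U16: 1 row → Diagnosis = 23 ✓
Age=U33: 1 row → Diagnosis = 22 ✓
Age=U39: 2 rows → Diagnosis = 10, 10 ✓
Age=U40: 1 row → Diagnosis = 22 ✓
Age=U37: 1 row → Diagnosis = 19 ✓
Age=U74: 1 row → Diagnosis = 28 ✓
Age=U83: 1 row → Diagnosis = 21 ✓
Age=U51: 2 rows → Diagnosis = 14, 14 ✓
Age=U41: 1 row → Diagnosis = 28 ✓
Age=U36: 1 row → Diagnosis = 16 ✓
Age=U57: 2 rows → Diagnosis takes values {21, 19} — violation
Age=U25: 1 row → Diagnosis = 13 ✓
The only Age value with inconsistent Diagnosis is Age=U57.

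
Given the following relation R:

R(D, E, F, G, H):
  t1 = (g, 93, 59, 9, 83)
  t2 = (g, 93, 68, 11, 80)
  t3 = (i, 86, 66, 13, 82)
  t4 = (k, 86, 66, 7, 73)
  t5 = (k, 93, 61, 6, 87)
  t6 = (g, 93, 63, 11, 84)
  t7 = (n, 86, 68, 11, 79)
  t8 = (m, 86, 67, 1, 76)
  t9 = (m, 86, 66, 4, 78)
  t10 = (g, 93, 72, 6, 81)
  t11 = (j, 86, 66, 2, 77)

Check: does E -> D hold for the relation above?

No

E=93: rows 1, 2, 5, 6, 10 → D takes values {g, k} — violation
E=86: rows 3, 4, 7, 8, 9, 11 → D takes values {i, k, n, m, j} — violation
Two rows agree on E but differ on D, so E -> D does not hold.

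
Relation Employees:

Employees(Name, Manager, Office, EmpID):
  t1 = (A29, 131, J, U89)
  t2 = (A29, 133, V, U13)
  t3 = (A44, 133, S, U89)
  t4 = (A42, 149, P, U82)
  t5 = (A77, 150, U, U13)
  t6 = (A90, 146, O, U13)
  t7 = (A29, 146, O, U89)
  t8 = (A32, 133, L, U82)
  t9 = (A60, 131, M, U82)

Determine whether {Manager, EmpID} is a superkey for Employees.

Yes

All 9 rows have distinct {Manager, EmpID} values, so {Manager, EmpID} → (all attributes) holds and {Manager, EmpID} is a superkey.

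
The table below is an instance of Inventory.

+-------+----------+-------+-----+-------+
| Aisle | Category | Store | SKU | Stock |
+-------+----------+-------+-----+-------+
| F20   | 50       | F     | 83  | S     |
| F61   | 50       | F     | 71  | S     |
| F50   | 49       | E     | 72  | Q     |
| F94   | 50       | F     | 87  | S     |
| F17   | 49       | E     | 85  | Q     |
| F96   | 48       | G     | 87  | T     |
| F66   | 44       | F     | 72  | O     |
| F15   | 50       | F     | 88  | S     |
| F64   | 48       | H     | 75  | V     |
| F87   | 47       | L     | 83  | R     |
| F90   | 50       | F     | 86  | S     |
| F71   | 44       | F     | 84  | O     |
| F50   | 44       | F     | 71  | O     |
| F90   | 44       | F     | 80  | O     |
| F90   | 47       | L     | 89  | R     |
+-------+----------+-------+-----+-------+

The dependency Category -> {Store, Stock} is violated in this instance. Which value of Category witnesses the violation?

48

Category=50: 5 rows → {Store,Stock} = (F, S), (F, S), (F, S), (F, S), (F, S) ✓
Category=49: 2 rows → {Store,Stock} = (E, Q), (E, Q) ✓
Category=48: 2 rows → {Store,Stock} takes values {(G, T), (H, V)} — violation
Category=44: 4 rows → {Store,Stock} = (F, O), (F, O), (F, O), (F, O) ✓
Category=47: 2 rows → {Store,Stock} = (L, R), (L, R) ✓
The only Category value with inconsistent RHS is Category=48.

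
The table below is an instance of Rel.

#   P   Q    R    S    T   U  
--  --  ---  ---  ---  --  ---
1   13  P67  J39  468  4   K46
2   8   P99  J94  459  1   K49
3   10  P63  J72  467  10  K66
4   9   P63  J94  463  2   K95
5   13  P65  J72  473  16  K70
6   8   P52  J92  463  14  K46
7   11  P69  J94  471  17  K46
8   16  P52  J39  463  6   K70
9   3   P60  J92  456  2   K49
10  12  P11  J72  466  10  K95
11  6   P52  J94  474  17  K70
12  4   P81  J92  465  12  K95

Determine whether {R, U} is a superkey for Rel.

Yes

All 12 rows have distinct {R, U} values, so {R, U} → (all attributes) holds and {R, U} is a superkey.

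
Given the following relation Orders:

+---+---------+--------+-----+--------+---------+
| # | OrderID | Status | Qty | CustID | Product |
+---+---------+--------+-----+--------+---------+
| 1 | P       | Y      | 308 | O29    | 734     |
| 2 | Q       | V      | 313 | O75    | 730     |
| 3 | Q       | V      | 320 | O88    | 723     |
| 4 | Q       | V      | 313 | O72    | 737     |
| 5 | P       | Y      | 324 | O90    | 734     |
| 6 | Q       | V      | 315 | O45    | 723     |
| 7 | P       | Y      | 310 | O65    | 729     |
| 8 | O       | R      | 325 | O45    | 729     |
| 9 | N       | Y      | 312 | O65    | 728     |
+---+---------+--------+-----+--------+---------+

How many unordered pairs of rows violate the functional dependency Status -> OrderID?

Status=Y: violating pairs (1,9), (5,9), (7,9) — 3 pairs.
Status=V: all 4 rows agree on OrderID — 0 pairs.

3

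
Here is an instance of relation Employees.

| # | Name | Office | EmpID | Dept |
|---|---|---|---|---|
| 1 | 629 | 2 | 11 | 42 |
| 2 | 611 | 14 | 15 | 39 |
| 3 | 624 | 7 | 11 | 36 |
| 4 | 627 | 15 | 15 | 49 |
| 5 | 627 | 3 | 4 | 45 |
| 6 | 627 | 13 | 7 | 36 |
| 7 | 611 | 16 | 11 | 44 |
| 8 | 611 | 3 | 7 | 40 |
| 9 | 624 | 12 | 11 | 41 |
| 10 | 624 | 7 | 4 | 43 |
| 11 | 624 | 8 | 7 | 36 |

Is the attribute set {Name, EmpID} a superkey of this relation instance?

No

Rows 3 and 9 have the same {Name, EmpID} value (Name=624, EmpID=11) but are distinct tuples, so {Name, EmpID} does not determine every attribute — not a superkey.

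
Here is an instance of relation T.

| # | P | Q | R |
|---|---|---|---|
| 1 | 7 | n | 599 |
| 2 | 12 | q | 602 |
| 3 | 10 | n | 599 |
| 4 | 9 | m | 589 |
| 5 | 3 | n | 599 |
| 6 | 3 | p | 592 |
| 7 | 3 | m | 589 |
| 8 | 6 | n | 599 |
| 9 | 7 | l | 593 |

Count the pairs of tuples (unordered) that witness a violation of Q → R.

Q=n: all 4 rows agree on R — 0 pairs.
Q=m: all 2 rows agree on R — 0 pairs.

0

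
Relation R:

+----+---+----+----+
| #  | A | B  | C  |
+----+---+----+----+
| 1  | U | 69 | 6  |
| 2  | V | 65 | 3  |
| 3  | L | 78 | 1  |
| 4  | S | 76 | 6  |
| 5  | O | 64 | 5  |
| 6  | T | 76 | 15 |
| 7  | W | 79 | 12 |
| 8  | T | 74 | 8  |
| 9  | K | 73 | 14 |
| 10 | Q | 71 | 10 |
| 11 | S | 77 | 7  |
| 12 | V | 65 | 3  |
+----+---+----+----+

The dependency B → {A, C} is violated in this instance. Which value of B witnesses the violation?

B=69: row 1 → {A,C} = (U, 6) ✓
B=65: rows 2, 12 → {A,C} = (V, 3), (V, 3) ✓
B=78: row 3 → {A,C} = (L, 1) ✓
B=76: rows 4, 6 → {A,C} takes values {(S, 6), (T, 15)} — violation
B=64: row 5 → {A,C} = (O, 5) ✓
B=79: row 7 → {A,C} = (W, 12) ✓
B=74: row 8 → {A,C} = (T, 8) ✓
B=73: row 9 → {A,C} = (K, 14) ✓
B=71: row 10 → {A,C} = (Q, 10) ✓
B=77: row 11 → {A,C} = (S, 7) ✓
The only B value with inconsistent RHS is B=76.

76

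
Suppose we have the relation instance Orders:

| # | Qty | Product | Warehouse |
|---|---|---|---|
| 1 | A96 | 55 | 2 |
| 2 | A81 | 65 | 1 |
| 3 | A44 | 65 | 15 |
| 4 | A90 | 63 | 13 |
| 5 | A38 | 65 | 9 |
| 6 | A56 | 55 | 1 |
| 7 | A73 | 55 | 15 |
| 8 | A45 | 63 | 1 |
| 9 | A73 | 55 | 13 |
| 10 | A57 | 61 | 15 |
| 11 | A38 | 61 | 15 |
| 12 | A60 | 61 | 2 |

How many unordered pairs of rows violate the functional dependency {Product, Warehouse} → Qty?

(Product=61, Warehouse=15): violating pairs (10,11) — 1 pair.

1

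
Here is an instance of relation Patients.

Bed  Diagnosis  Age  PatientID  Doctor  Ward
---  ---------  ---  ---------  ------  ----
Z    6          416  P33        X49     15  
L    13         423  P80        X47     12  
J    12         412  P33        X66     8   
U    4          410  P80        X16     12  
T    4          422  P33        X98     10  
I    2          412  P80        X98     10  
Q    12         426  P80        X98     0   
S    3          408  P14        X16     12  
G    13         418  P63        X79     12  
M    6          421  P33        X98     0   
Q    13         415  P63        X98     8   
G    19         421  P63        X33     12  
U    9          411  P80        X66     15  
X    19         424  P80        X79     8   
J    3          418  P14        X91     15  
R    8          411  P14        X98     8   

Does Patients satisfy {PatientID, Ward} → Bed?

(PatientID=P33, Ward=15): 1 row → Bed = Z ✓
(PatientID=P80, Ward=12): 2 rows → Bed takes values {L, U} — violation
(PatientID=P33, Ward=8): 1 row → Bed = J ✓
(PatientID=P33, Ward=10): 1 row → Bed = T ✓
(PatientID=P80, Ward=10): 1 row → Bed = I ✓
(PatientID=P80, Ward=0): 1 row → Bed = Q ✓
(PatientID=P14, Ward=12): 1 row → Bed = S ✓
(PatientID=P63, Ward=12): 2 rows → Bed = G, G ✓
(PatientID=P33, Ward=0): 1 row → Bed = M ✓
(PatientID=P63, Ward=8): 1 row → Bed = Q ✓
(PatientID=P80, Ward=15): 1 row → Bed = U ✓
(PatientID=P80, Ward=8): 1 row → Bed = X ✓
(PatientID=P14, Ward=15): 1 row → Bed = J ✓
(PatientID=P14, Ward=8): 1 row → Bed = R ✓
Two rows agree on {PatientID, Ward} but differ on Bed, so {PatientID, Ward} → Bed does not hold.

No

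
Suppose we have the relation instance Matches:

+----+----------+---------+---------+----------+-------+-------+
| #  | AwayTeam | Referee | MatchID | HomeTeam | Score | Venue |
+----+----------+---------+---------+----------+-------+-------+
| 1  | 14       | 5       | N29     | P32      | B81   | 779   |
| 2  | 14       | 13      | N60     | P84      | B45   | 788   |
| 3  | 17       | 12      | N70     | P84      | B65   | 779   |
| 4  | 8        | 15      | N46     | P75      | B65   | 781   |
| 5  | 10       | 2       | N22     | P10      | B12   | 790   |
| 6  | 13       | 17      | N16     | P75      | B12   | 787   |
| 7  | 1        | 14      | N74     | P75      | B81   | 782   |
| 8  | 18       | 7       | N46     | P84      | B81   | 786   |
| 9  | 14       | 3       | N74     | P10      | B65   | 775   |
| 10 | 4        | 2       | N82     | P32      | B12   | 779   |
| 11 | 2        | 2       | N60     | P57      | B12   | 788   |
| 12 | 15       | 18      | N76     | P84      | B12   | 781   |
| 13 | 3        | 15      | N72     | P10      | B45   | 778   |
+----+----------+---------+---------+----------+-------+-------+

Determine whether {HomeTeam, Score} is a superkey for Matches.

Yes

All 13 rows have distinct {HomeTeam, Score} values, so {HomeTeam, Score} → (all attributes) holds and {HomeTeam, Score} is a superkey.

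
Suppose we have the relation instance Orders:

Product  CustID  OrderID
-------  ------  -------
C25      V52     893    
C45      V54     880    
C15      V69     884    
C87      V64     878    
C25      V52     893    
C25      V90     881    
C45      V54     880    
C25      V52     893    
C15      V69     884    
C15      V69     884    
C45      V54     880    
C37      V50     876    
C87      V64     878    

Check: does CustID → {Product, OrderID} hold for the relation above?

CustID=V52: 3 rows → {Product,OrderID} = (C25, 893), (C25, 893), (C25, 893) ✓
CustID=V54: 3 rows → {Product,OrderID} = (C45, 880), (C45, 880), (C45, 880) ✓
CustID=V69: 3 rows → {Product,OrderID} = (C15, 884), (C15, 884), (C15, 884) ✓
CustID=V64: 2 rows → {Product,OrderID} = (C87, 878), (C87, 878) ✓
CustID=V90: 1 row → {Product,OrderID} = (C25, 881) ✓
CustID=V50: 1 row → {Product,OrderID} = (C37, 876) ✓
Every CustID value is associated with a single {Product, OrderID} value, so CustID → {Product, OrderID} holds.

Yes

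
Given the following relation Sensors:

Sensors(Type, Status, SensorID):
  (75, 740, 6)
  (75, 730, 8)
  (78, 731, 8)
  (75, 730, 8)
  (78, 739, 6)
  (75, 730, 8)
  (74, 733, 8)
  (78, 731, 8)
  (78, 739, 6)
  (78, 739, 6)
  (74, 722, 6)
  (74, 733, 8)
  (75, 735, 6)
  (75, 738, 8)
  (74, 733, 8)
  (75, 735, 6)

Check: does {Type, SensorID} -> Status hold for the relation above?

(Type=75, SensorID=6): 3 rows → Status takes values {740, 735} — violation
(Type=75, SensorID=8): 4 rows → Status takes values {730, 738} — violation
(Type=78, SensorID=8): 2 rows → Status = 731, 731 ✓
(Type=78, SensorID=6): 3 rows → Status = 739, 739, 739 ✓
(Type=74, SensorID=8): 3 rows → Status = 733, 733, 733 ✓
(Type=74, SensorID=6): 1 row → Status = 722 ✓
Two rows agree on {Type, SensorID} but differ on Status, so {Type, SensorID} -> Status does not hold.

No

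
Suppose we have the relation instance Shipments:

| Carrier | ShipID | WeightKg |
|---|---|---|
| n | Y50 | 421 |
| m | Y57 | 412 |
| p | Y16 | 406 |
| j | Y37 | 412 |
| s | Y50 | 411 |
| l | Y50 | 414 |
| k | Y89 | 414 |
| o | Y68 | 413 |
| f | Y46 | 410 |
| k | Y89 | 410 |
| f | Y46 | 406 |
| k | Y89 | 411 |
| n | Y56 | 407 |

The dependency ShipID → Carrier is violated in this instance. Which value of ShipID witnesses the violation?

Y50

ShipID=Y50: 3 rows → Carrier takes values {n, s, l} — violation
ShipID=Y57: 1 row → Carrier = m ✓
ShipID=Y16: 1 row → Carrier = p ✓
ShipID=Y37: 1 row → Carrier = j ✓
ShipID=Y89: 3 rows → Carrier = k, k, k ✓
ShipID=Y68: 1 row → Carrier = o ✓
ShipID=Y46: 2 rows → Carrier = f, f ✓
ShipID=Y56: 1 row → Carrier = n ✓
The only ShipID value with inconsistent Carrier is ShipID=Y50.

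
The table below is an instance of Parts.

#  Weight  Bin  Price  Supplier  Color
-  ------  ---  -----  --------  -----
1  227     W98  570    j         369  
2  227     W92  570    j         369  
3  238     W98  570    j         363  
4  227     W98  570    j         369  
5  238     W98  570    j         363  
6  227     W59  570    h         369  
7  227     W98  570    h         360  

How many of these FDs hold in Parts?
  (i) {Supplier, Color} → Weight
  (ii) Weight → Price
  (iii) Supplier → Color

2

(i) {Supplier, Color} → Weight: every LHS value maps to a single RHS value — holds.
(ii) Weight → Price: every LHS value maps to a single RHS value — holds.
(iii) Supplier → Color: Supplier=j: rows 1, 2, 3, 4, 5 → Color takes values {369, 363} — violation; Supplier=h: rows 6, 7 → Color takes values {369, 360} — violation — fails.
2 of the 3 dependencies hold.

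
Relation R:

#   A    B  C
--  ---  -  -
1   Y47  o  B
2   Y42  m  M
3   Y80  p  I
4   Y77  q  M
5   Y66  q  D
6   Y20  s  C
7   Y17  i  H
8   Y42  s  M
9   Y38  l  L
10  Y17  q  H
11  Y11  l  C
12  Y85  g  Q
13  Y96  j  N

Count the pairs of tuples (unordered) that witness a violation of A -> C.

A=Y42: all 2 rows agree on C — 0 pairs.
A=Y17: all 2 rows agree on C — 0 pairs.

0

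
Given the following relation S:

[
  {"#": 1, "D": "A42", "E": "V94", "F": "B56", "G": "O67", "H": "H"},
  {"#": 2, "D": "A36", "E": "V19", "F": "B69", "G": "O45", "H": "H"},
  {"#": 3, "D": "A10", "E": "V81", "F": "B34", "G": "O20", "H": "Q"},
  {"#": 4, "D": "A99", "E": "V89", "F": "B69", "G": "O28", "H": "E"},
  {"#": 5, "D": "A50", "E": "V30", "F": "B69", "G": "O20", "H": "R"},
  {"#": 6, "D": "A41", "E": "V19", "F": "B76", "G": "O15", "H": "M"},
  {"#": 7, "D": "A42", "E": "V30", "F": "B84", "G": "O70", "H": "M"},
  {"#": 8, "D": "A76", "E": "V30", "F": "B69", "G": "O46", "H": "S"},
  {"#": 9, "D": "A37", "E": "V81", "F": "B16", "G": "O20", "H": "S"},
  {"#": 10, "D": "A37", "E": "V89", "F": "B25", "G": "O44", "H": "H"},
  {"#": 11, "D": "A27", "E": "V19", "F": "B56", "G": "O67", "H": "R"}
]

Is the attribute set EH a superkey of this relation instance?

All 11 rows have distinct EH values, so EH → (all attributes) holds and EH is a superkey.

Yes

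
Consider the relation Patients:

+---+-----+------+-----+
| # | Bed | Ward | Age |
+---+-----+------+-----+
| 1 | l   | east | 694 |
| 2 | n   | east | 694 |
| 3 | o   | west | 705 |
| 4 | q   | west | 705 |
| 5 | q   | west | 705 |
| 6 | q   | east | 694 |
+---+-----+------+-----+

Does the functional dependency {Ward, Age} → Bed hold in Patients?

(Ward=east, Age=694): rows 1, 2, 6 → Bed takes values {l, n, q} — violation
(Ward=west, Age=705): rows 3, 4, 5 → Bed takes values {o, q} — violation
Two rows agree on {Ward, Age} but differ on Bed, so {Ward, Age} → Bed does not hold.

No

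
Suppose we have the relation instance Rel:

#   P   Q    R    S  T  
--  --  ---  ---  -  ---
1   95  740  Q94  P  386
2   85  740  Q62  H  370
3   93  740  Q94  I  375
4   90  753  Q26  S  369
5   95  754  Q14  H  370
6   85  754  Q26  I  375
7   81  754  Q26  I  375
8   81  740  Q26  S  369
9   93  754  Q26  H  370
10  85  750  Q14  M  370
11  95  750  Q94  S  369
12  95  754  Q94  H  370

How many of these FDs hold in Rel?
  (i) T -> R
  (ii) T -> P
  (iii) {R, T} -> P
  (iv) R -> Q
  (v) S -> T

1

(i) T -> R: T=370: rows 2, 5, 9, 10, 12 → R takes values {Q62, Q14, Q26, Q94} — violation; T=375: rows 3, 6, 7 → R takes values {Q94, Q26} — violation; T=369: rows 4, 8, 11 → R takes values {Q26, Q94} — violation — fails.
(ii) T -> P: T=370: rows 2, 5, 9, 10, 12 → P takes values {85, 95, 93} — violation; T=375: rows 3, 6, 7 → P takes values {93, 85, 81} — violation; T=369: rows 4, 8, 11 → P takes values {90, 81, 95} — violation — fails.
(iii) {R, T} -> P: (R=Q26, T=369): rows 4, 8 → P takes values {90, 81} — violation; (R=Q14, T=370): rows 5, 10 → P takes values {95, 85} — violation; (R=Q26, T=375): rows 6, 7 → P takes values {85, 81} — violation — fails.
(iv) R -> Q: R=Q94: rows 1, 3, 11, 12 → Q takes values {740, 750, 754} — violation; R=Q26: rows 4, 6, 7, 8, 9 → Q takes values {753, 754, 740} — violation; R=Q14: rows 5, 10 → Q takes values {754, 750} — violation — fails.
(v) S -> T: every LHS value maps to a single RHS value — holds.
1 of the 5 dependencies holds.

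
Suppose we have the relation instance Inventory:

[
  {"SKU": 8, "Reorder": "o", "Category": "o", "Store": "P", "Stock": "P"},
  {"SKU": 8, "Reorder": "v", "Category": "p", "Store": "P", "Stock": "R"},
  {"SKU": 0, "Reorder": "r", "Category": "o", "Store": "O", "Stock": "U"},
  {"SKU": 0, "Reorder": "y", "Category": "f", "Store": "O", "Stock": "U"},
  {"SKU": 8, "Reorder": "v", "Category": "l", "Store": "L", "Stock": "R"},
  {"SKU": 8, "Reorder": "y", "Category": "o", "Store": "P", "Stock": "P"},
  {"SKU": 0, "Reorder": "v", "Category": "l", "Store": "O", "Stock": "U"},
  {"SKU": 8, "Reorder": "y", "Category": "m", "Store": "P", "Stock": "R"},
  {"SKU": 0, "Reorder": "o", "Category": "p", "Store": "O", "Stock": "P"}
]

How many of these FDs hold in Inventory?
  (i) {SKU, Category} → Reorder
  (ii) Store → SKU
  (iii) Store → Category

1

(i) {SKU, Category} → Reorder: (SKU=8, Category=o): 2 rows → Reorder takes values {o, y} — violation — fails.
(ii) Store → SKU: every LHS value maps to a single RHS value — holds.
(iii) Store → Category: Store=P: 4 rows → Category takes values {o, p, m} — violation; Store=O: 4 rows → Category takes values {o, f, l, p} — violation — fails.
1 of the 3 dependencies holds.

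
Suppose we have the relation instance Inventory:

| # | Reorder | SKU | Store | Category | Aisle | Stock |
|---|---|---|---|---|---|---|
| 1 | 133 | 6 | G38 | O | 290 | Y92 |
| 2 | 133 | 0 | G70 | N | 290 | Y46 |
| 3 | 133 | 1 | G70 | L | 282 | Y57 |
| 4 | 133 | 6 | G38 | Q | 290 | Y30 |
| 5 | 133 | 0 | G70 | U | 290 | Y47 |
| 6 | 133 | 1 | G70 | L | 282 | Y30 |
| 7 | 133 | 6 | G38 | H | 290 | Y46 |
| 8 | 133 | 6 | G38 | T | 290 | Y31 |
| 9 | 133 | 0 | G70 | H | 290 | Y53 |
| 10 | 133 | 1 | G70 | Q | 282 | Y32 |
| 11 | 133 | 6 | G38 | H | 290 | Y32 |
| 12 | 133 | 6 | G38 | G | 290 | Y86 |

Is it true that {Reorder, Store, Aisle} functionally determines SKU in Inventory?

(Reorder=133, Store=G38, Aisle=290): rows 1, 4, 7, 8, 11, 12 → SKU = 6, 6, 6, 6, 6, 6 ✓
(Reorder=133, Store=G70, Aisle=290): rows 2, 5, 9 → SKU = 0, 0, 0 ✓
(Reorder=133, Store=G70, Aisle=282): rows 3, 6, 10 → SKU = 1, 1, 1 ✓
Every {Reorder, Store, Aisle} value is associated with a single SKU value, so {Reorder, Store, Aisle} → SKU holds.

Yes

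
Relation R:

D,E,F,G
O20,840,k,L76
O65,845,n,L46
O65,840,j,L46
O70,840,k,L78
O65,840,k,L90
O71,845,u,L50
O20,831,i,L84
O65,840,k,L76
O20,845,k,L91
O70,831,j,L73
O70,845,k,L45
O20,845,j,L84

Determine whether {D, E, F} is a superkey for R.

Two distinct rows share (D=O65, E=840, F=k), so {D, E, F} does not determine every attribute — not a superkey.

No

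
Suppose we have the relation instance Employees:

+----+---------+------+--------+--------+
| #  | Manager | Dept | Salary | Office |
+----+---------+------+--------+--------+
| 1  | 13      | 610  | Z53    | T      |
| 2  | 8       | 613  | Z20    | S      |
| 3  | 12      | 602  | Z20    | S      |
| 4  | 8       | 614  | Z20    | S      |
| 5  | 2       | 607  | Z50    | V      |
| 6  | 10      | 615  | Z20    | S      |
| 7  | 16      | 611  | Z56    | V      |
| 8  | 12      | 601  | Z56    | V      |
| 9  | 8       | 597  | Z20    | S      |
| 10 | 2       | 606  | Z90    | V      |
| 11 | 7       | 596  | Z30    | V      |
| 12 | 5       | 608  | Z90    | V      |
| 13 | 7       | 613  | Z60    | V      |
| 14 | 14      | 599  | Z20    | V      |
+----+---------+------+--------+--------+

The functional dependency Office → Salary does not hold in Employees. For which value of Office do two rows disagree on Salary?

V

Office=T: row 1 → Salary = Z53 ✓
Office=S: rows 2, 3, 4, 6, 9 → Salary = Z20, Z20, Z20, Z20, Z20 ✓
Office=V: rows 5, 7, 8, 10, 11, 12, 13, 14 → Salary takes values {Z50, Z56, Z90, Z30, Z60, Z20} — violation
The only Office value with inconsistent Salary is Office=V.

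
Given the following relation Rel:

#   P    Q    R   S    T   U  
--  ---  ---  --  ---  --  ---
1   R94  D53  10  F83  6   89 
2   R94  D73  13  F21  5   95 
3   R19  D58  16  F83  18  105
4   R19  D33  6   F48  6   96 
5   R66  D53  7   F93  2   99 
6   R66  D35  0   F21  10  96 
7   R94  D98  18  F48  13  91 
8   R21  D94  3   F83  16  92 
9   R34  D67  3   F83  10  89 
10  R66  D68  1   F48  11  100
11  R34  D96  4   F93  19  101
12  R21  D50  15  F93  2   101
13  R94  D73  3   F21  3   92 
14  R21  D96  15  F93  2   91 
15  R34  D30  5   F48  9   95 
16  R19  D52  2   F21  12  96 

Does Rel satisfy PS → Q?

No

(P=R94, S=F83): row 1 → Q = D53 ✓
(P=R94, S=F21): rows 2, 13 → Q = D73, D73 ✓
(P=R19, S=F83): row 3 → Q = D58 ✓
(P=R19, S=F48): row 4 → Q = D33 ✓
(P=R66, S=F93): row 5 → Q = D53 ✓
(P=R66, S=F21): row 6 → Q = D35 ✓
(P=R94, S=F48): row 7 → Q = D98 ✓
(P=R21, S=F83): row 8 → Q = D94 ✓
(P=R34, S=F83): row 9 → Q = D67 ✓
(P=R66, S=F48): row 10 → Q = D68 ✓
(P=R34, S=F93): row 11 → Q = D96 ✓
(P=R21, S=F93): rows 12, 14 → Q takes values {D50, D96} — violation
(P=R34, S=F48): row 15 → Q = D30 ✓
(P=R19, S=F21): row 16 → Q = D52 ✓
Two rows agree on PS but differ on Q, so PS → Q does not hold.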